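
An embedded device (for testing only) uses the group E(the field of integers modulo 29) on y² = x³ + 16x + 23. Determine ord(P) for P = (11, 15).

3

2P: tangent at (11, 15): λ = (3·11² + 16)/(2·15) ≡ 2/1. 1⁻¹ ≡ 1 (mod 29), so λ ≡ 2·1 ≡ 2.
  x = λ² - 11 - 11 = 4 - 22 ≡ 11; y = λ·(11 - 11) - 15 ≡ 14. → (11, 14)
3P: (11, 14) + (11, 15): same x and y₁ ≡ -y₂, so the sum is O.
3P = O, so the order is 3.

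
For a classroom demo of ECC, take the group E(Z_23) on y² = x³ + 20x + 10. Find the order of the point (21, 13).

2P: tangent at (21, 13): λ = (3·21² + 20)/(2·13) ≡ 9/3. 3⁻¹ ≡ 8 (mod 23), so λ ≡ 9·8 ≡ 3.
  x = λ² - 21 - 21 = 9 - 42 ≡ 13; y = λ·(21 - 13) - 13 ≡ 11. → (13, 11)
3P: (13, 11) + (21, 13). λ = (13 - 11)/(21 - 13) ≡ 2/8 mod 23. 8⁻¹ ≡ 3 (mod 23) since 8·3 = 24 ≡ 1, so λ ≡ 6.
  x = λ² - 13 - 21 = 36 - 34 ≡ 2; y = λ·(13 - 2) - 11 ≡ 9. → (2, 9)
4P: (2, 9) + (21, 13). λ = (13 - 9)/(21 - 2) ≡ 4/19 mod 23. 19⁻¹ ≡ 17 (mod 23), so λ ≡ 22.
  x = λ² - 2 - 21 = 484 - 23 ≡ 1; y = λ·(2 - 1) - 9 ≡ 13. → (1, 13)
5P: (1, 13) + (21, 13). λ = (13 - 13)/(21 - 1) ≡ 0/20 mod 23. 20⁻¹ ≡ 15 (mod 23), so λ ≡ 0.
  x = λ² - 1 - 21 = 0 - 22 ≡ 1; y = λ·(1 - 1) - 13 ≡ 10. → (1, 10)
6P: (1, 10) + (21, 13). λ = (13 - 10)/(21 - 1) ≡ 3/20 mod 23. 20⁻¹ ≡ 15 (mod 23), so λ ≡ 22.
  x = λ² - 1 - 21 = 484 - 22 ≡ 2; y = λ·(1 - 2) - 10 ≡ 14. → (2, 14)
7P: (2, 14) + (21, 13). λ = (13 - 14)/(21 - 2) ≡ 22/19 mod 23. 19⁻¹ ≡ 17 (mod 23) since 19·17 = 323 ≡ 1, so λ ≡ 6.
  x = λ² - 2 - 21 = 36 - 23 ≡ 13; y = λ·(2 - 13) - 14 ≡ 12. → (13, 12)
8P: (13, 12) + (21, 13). λ = (13 - 12)/(21 - 13) ≡ 1/8 mod 23. 8⁻¹ ≡ 3 (mod 23), so λ ≡ 3.
  x = λ² - 13 - 21 = 9 - 34 ≡ 21; y = λ·(13 - 21) - 12 ≡ 10. → (21, 10)
9P: (21, 10) + (21, 13): same x and y₁ ≡ -y₂, so the sum is O.
9P = O, so the order is 9.

9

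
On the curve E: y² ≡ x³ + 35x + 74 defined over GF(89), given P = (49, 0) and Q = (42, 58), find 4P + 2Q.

First 4P:
Repeated addition: build up to 4P.
2P: (49, 0) + (49, 0): same x and y₁ ≡ -y₂, so the sum is O.
3P: O + (49, 0) = (49, 0) (identity).
4P: (49, 0) + (49, 0): same x and y₁ ≡ -y₂, so the sum is O.
4P = O.
Next 2Q:
Repeated addition: build up to 2Q.
2Q: tangent at (42, 58): λ = (3·42² + 35)/(2·58) ≡ 76/27. 27⁻¹ ≡ 33 (mod 89) since 27·33 = 891 ≡ 1, so λ ≡ 76·33 ≡ 16.
  x = λ² - 42 - 42 = 256 - 84 ≡ 83; y = λ·(42 - 83) - 58 ≡ 87. → (83, 87)
2Q = (83, 87).
Finally 4P + 2Q:
O + (83, 87) = (83, 87) (identity).

(83, 87)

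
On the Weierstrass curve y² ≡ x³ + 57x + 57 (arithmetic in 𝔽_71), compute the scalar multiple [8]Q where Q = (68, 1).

(64, 66)

Repeated addition: build up to 8Q.
2Q: tangent at (68, 1): λ = (3·68² + 57)/(2·1) ≡ 13/2. 2⁻¹ ≡ 36 (mod 71) since 2·36 = 72 ≡ 1, so λ ≡ 13·36 ≡ 42.
  x = λ² - 68 - 68 = 1764 - 136 ≡ 66; y = λ·(68 - 66) - 1 ≡ 12. → (66, 12)
3Q: (66, 12) + (68, 1). λ = (1 - 12)/(68 - 66) ≡ 60/2 mod 71. 2⁻¹ ≡ 36 (mod 71), so λ ≡ 30.
  x = λ² - 66 - 68 = 900 - 134 ≡ 56; y = λ·(66 - 56) - 12 ≡ 4. → (56, 4)
4Q: (56, 4) + (68, 1). λ = (1 - 4)/(68 - 56) ≡ 68/12 mod 71. 12⁻¹ ≡ 6 (mod 71), so λ ≡ 53.
  x = λ² - 56 - 68 = 2809 - 124 ≡ 58; y = λ·(56 - 58) - 4 ≡ 32. → (58, 32)
5Q: (58, 32) + (68, 1). λ = (1 - 32)/(68 - 58) ≡ 40/10 mod 71. 10⁻¹ ≡ 64 (mod 71) since 10·64 = 640 ≡ 1, so λ ≡ 4.
  x = λ² - 58 - 68 = 16 - 126 ≡ 32; y = λ·(58 - 32) - 32 ≡ 1. → (32, 1)
6Q: (32, 1) + (68, 1). λ = (1 - 1)/(68 - 32) ≡ 0/36 mod 71. 36⁻¹ ≡ 2 (mod 71) since 36·2 = 72 ≡ 1, so λ ≡ 0.
  x = λ² - 32 - 68 = 0 - 100 ≡ 42; y = λ·(32 - 42) - 1 ≡ 70. → (42, 70)
7Q: (42, 70) + (68, 1). λ = (1 - 70)/(68 - 42) ≡ 2/26 mod 71. 26⁻¹ ≡ 41 (mod 71) since 26·41 = 1066 ≡ 1, so λ ≡ 11.
  x = λ² - 42 - 68 = 121 - 110 ≡ 11; y = λ·(42 - 11) - 70 ≡ 58. → (11, 58)
8Q: (11, 58) + (68, 1). λ = (1 - 58)/(68 - 11) ≡ 14/57 mod 71. 57⁻¹ ≡ 5 (mod 71), so λ ≡ 70.
  x = λ² - 11 - 68 = 4900 - 79 ≡ 64; y = λ·(11 - 64) - 58 ≡ 66. → (64, 66)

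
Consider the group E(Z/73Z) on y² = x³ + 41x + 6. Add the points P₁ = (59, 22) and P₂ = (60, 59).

(9, 3)

(59, 22) + (60, 59). λ = (59 - 22)/(60 - 59) ≡ 37/1 mod 73. 1⁻¹ ≡ 1 (mod 73), so λ ≡ 37.
  x = λ² - 59 - 60 = 1369 - 119 ≡ 9; y = λ·(59 - 9) - 22 ≡ 3. → (9, 3)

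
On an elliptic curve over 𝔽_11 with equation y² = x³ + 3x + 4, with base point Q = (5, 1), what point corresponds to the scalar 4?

(8, 1)

Repeated addition: build up to 4Q.
2Q: tangent at (5, 1): λ = (3·5² + 3)/(2·1) ≡ 1/2. 2⁻¹ ≡ 6 (mod 11) since 2·6 = 12 ≡ 1, so λ ≡ 1·6 ≡ 6.
  x = λ² - 5 - 5 = 36 - 10 ≡ 4; y = λ·(5 - 4) - 1 ≡ 5. → (4, 5)
3Q: (4, 5) + (5, 1). λ = (1 - 5)/(5 - 4) ≡ 7/1 mod 11. 1⁻¹ ≡ 1 (mod 11), so λ ≡ 7.
  x = λ² - 4 - 5 = 49 - 9 ≡ 7; y = λ·(4 - 7) - 5 ≡ 7. → (7, 7)
4Q: (7, 7) + (5, 1). λ = (1 - 7)/(5 - 7) ≡ 5/9 mod 11. 9⁻¹ ≡ 5 (mod 11) since 9·5 = 45 ≡ 1, so λ ≡ 3.
  x = λ² - 7 - 5 = 9 - 12 ≡ 8; y = λ·(7 - 8) - 7 ≡ 1. → (8, 1)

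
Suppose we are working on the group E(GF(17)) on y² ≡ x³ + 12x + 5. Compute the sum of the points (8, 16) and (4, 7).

(9, 3)

(8, 16) + (4, 7). λ = (7 - 16)/(4 - 8) ≡ 8/13 mod 17. 13⁻¹ ≡ 4 (mod 17) since 13·4 = 52 ≡ 1, so λ ≡ 15.
  x = λ² - 8 - 4 = 225 - 12 ≡ 9; y = λ·(8 - 9) - 16 ≡ 3. → (9, 3)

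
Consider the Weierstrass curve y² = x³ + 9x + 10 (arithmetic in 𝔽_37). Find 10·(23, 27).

(33, 13)

Write G = (23, 27).
Repeated addition: build up to 10G.
2G: tangent at (23, 27): λ = (3·23² + 9)/(2·27) ≡ 5/17. 17⁻¹ ≡ 24 (mod 37), so λ ≡ 5·24 ≡ 9.
  x = λ² - 23 - 23 = 81 - 46 ≡ 35; y = λ·(23 - 35) - 27 ≡ 13. → (35, 13)
3G: (35, 13) + (23, 27). λ = (27 - 13)/(23 - 35) ≡ 14/25 mod 37. 25⁻¹ ≡ 3 (mod 37), so λ ≡ 5.
  x = λ² - 35 - 23 = 25 - 58 ≡ 4; y = λ·(35 - 4) - 13 ≡ 31. → (4, 31)
4G: (4, 31) + (23, 27). λ = (27 - 31)/(23 - 4) ≡ 33/19 mod 37. 19⁻¹ ≡ 2 (mod 37), so λ ≡ 29.
  x = λ² - 4 - 23 = 841 - 27 ≡ 0; y = λ·(4 - 0) - 31 ≡ 11. → (0, 11)
5G: (0, 11) + (23, 27). λ = (27 - 11)/(23 - 0) ≡ 16/23 mod 37. 23⁻¹ ≡ 29 (mod 37), so λ ≡ 20.
  x = λ² - 0 - 23 = 400 - 23 ≡ 7; y = λ·(0 - 7) - 11 ≡ 34. → (7, 34)
6G: (7, 34) + (23, 27). λ = (27 - 34)/(23 - 7) ≡ 30/16 mod 37. 16⁻¹ ≡ 7 (mod 37), so λ ≡ 25.
  x = λ² - 7 - 23 = 625 - 30 ≡ 3; y = λ·(7 - 3) - 34 ≡ 29. → (3, 29)
7G: (3, 29) + (23, 27). λ = (27 - 29)/(23 - 3) ≡ 35/20 mod 37. 20⁻¹ ≡ 13 (mod 37) since 20·13 = 260 ≡ 1, so λ ≡ 11.
  x = λ² - 3 - 23 = 121 - 26 ≡ 21; y = λ·(3 - 21) - 29 ≡ 32. → (21, 32)
8G: (21, 32) + (23, 27). λ = (27 - 32)/(23 - 21) ≡ 32/2 mod 37. 2⁻¹ ≡ 19 (mod 37), so λ ≡ 16.
  x = λ² - 21 - 23 = 256 - 44 ≡ 27; y = λ·(21 - 27) - 32 ≡ 20. → (27, 20)
9G: (27, 20) + (23, 27). λ = (27 - 20)/(23 - 27) ≡ 7/33 mod 37. 33⁻¹ ≡ 9 (mod 37) since 33·9 = 297 ≡ 1, so λ ≡ 26.
  x = λ² - 27 - 23 = 676 - 50 ≡ 34; y = λ·(27 - 34) - 20 ≡ 20. → (34, 20)
10G: (34, 20) + (23, 27). λ = (27 - 20)/(23 - 34) ≡ 7/26 mod 37. 26⁻¹ ≡ 10 (mod 37), so λ ≡ 33.
  x = λ² - 34 - 23 = 1089 - 57 ≡ 33; y = λ·(34 - 33) - 20 ≡ 13. → (33, 13)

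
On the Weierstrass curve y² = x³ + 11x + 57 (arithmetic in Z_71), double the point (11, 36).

tangent at (11, 36): λ = (3·11² + 11)/(2·36) ≡ 19/1. 1⁻¹ ≡ 1 (mod 71), so λ ≡ 19·1 ≡ 19.
  x = λ² - 11 - 11 = 361 - 22 ≡ 55; y = λ·(11 - 55) - 36 ≡ 51. → (55, 51)

(55, 51)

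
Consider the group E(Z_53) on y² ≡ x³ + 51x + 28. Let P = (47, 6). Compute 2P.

(12, 47)

tangent at (47, 6): λ = (3·47² + 51)/(2·6) ≡ 0/12. 12⁻¹ ≡ 31 (mod 53), so λ ≡ 0·31 ≡ 0.
  x = λ² - 47 - 47 = 0 - 94 ≡ 12; y = λ·(47 - 12) - 6 ≡ 47. → (12, 47)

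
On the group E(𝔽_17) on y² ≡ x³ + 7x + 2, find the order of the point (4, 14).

5

2P: tangent at (4, 14): λ = (3·4² + 7)/(2·14) ≡ 4/11. 11⁻¹ ≡ 14 (mod 17) since 11·14 = 154 ≡ 1, so λ ≡ 4·14 ≡ 5.
  x = λ² - 4 - 4 = 25 - 8 ≡ 0; y = λ·(4 - 0) - 14 ≡ 6. → (0, 6)
3P: (0, 6) + (4, 14). λ = (14 - 6)/(4 - 0) ≡ 8/4 mod 17. 4⁻¹ ≡ 13 (mod 17) since 4·13 = 52 ≡ 1, so λ ≡ 2.
  x = λ² - 0 - 4 = 4 - 4 ≡ 0; y = λ·(0 - 0) - 6 ≡ 11. → (0, 11)
4P: (0, 11) + (4, 14). λ = (14 - 11)/(4 - 0) ≡ 3/4 mod 17. 4⁻¹ ≡ 13 (mod 17), so λ ≡ 5.
  x = λ² - 0 - 4 = 25 - 4 ≡ 4; y = λ·(0 - 4) - 11 ≡ 3. → (4, 3)
5P: (4, 3) + (4, 14): same x and y₁ ≡ -y₂, so the sum is 𝒪.
5P = 𝒪, so the order is 5.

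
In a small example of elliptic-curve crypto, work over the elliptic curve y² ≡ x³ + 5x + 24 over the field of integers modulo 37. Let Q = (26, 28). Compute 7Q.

Double-and-add on 7 = (111)₂. Start with Q = (26, 28) for the leading 1-bit.
double: tangent at (26, 28): λ = (3·26² + 5)/(2·28) ≡ 35/19. 19⁻¹ ≡ 2 (mod 37), so λ ≡ 35·2 ≡ 33.
  x = λ² - 26 - 26 = 1089 - 52 ≡ 1; y = λ·(26 - 1) - 28 ≡ 20. → (1, 20)
add Q: (1, 20) + (26, 28). λ = (28 - 20)/(26 - 1) ≡ 8/25 mod 37. 25⁻¹ ≡ 3 (mod 37), so λ ≡ 24.
  x = λ² - 1 - 26 = 576 - 27 ≡ 31; y = λ·(1 - 31) - 20 ≡ 0. → (31, 0)
double: (31, 0) + (31, 0): same x and y₁ ≡ -y₂, so the sum is 𝒪.
add Q: 𝒪 + (26, 28) = (26, 28) (identity).

(26, 28)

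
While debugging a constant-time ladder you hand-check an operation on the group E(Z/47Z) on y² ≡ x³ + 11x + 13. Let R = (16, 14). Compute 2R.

tangent at (16, 14): λ = (3·16² + 11)/(2·14) ≡ 27/28. 28⁻¹ ≡ 42 (mod 47), so λ ≡ 27·42 ≡ 6.
  x = λ² - 16 - 16 = 36 - 32 ≡ 4; y = λ·(16 - 4) - 14 ≡ 11. → (4, 11)

(4, 11)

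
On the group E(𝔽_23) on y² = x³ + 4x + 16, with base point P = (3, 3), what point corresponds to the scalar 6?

Double-and-add on 6 = (110)₂. Start with P = (3, 3) for the leading 1-bit.
double: tangent at (3, 3): λ = (3·3² + 4)/(2·3) ≡ 8/6. 6⁻¹ ≡ 4 (mod 23) since 6·4 = 24 ≡ 1, so λ ≡ 8·4 ≡ 9.
  x = λ² - 3 - 3 = 81 - 6 ≡ 6; y = λ·(3 - 6) - 3 ≡ 16. → (6, 16)
add P: (6, 16) + (3, 3). λ = (3 - 16)/(3 - 6) ≡ 10/20 mod 23. 20⁻¹ ≡ 15 (mod 23) since 20·15 = 300 ≡ 1, so λ ≡ 12.
  x = λ² - 6 - 3 = 144 - 9 ≡ 20; y = λ·(6 - 20) - 16 ≡ 0. → (20, 0)
double: (20, 0) + (20, 0): same x and y₁ ≡ -y₂, so the sum is O.

O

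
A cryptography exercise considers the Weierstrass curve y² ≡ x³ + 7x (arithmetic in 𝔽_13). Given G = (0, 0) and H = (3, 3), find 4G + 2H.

First 4G:
Repeated addition: build up to 4G.
2G: (0, 0) + (0, 0): same x and y₁ ≡ -y₂, so the sum is O.
3G: O + (0, 0) = (0, 0) (identity).
4G: (0, 0) + (0, 0): same x and y₁ ≡ -y₂, so the sum is O.
4G = O.
Next 2H:
Repeated addition: build up to 2H.
2H: tangent at (3, 3): λ = (3·3² + 7)/(2·3) ≡ 8/6. 6⁻¹ ≡ 11 (mod 13), so λ ≡ 8·11 ≡ 10.
  x = λ² - 3 - 3 = 100 - 6 ≡ 3; y = λ·(3 - 3) - 3 ≡ 10. → (3, 10)
2H = (3, 10).
Finally 4G + 2H:
O + (3, 10) = (3, 10) (identity).

(3, 10)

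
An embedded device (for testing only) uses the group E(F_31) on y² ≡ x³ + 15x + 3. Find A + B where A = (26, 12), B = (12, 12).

(24, 19)

(26, 12) + (12, 12). λ = (12 - 12)/(12 - 26) ≡ 0/17 mod 31. 17⁻¹ ≡ 11 (mod 31) since 17·11 = 187 ≡ 1, so λ ≡ 0.
  x = λ² - 26 - 12 = 0 - 38 ≡ 24; y = λ·(26 - 24) - 12 ≡ 19. → (24, 19)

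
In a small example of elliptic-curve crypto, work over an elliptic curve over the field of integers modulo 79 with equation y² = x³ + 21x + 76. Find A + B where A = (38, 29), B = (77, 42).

(8, 60)

(38, 29) + (77, 42). λ = (42 - 29)/(77 - 38) ≡ 13/39 mod 79. 39⁻¹ ≡ 77 (mod 79) since 39·77 = 3003 ≡ 1, so λ ≡ 53.
  x = λ² - 38 - 77 = 2809 - 115 ≡ 8; y = λ·(38 - 8) - 29 ≡ 60. → (8, 60)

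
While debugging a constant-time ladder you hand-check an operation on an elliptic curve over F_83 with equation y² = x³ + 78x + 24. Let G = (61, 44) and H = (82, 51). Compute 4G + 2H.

(17, 11)

First 4G:
Double-and-add on 4 = (100)₂. Start with G = (61, 44) for the leading 1-bit.
double: tangent at (61, 44): λ = (3·61² + 78)/(2·44) ≡ 36/5. 5⁻¹ ≡ 50 (mod 83) since 5·50 = 250 ≡ 1, so λ ≡ 36·50 ≡ 57.
  x = λ² - 61 - 61 = 3249 - 122 ≡ 56; y = λ·(61 - 56) - 44 ≡ 75. → (56, 75)
double: tangent at (56, 75): λ = (3·56² + 78)/(2·75) ≡ 24/67. 67⁻¹ ≡ 57 (mod 83) since 67·57 = 3819 ≡ 1, so λ ≡ 24·57 ≡ 40.
  x = λ² - 56 - 56 = 1600 - 112 ≡ 77; y = λ·(56 - 77) - 75 ≡ 81. → (77, 81)
4G = (77, 81).
Next 2H:
Repeated addition: build up to 2H.
2H: tangent at (82, 51): λ = (3·82² + 78)/(2·51) ≡ 81/19. 19⁻¹ ≡ 35 (mod 83) since 19·35 = 665 ≡ 1, so λ ≡ 81·35 ≡ 13.
  x = λ² - 82 - 82 = 169 - 164 ≡ 5; y = λ·(82 - 5) - 51 ≡ 37. → (5, 37)
2H = (5, 37).
Finally 4G + 2H:
(77, 81) + (5, 37). λ = (37 - 81)/(5 - 77) ≡ 39/11 mod 83. 11⁻¹ ≡ 68 (mod 83), so λ ≡ 79.
  x = λ² - 77 - 5 = 6241 - 82 ≡ 17; y = λ·(77 - 17) - 81 ≡ 11. → (17, 11)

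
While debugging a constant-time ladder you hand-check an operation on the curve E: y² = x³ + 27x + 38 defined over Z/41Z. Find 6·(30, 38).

(30, 38)

Write Q = (30, 38).
Repeated addition: build up to 6Q.
2Q: tangent at (30, 38): λ = (3·30² + 27)/(2·38) ≡ 21/35. 35⁻¹ ≡ 34 (mod 41), so λ ≡ 21·34 ≡ 17.
  x = λ² - 30 - 30 = 289 - 60 ≡ 24; y = λ·(30 - 24) - 38 ≡ 23. → (24, 23)
3Q: (24, 23) + (30, 38). λ = (38 - 23)/(30 - 24) ≡ 15/6 mod 41. 6⁻¹ ≡ 7 (mod 41), so λ ≡ 23.
  x = λ² - 24 - 30 = 529 - 54 ≡ 24; y = λ·(24 - 24) - 23 ≡ 18. → (24, 18)
4Q: (24, 18) + (30, 38). λ = (38 - 18)/(30 - 24) ≡ 20/6 mod 41. 6⁻¹ ≡ 7 (mod 41), so λ ≡ 17.
  x = λ² - 24 - 30 = 289 - 54 ≡ 30; y = λ·(24 - 30) - 18 ≡ 3. → (30, 3)
5Q: (30, 3) + (30, 38): same x and y₁ ≡ -y₂, so the sum is the point at infinity.
6Q: the point at infinity + (30, 38) = (30, 38) (identity).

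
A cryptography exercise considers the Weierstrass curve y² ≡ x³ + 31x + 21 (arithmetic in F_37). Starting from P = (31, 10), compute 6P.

Double-and-add on 6 = (110)₂. Start with P = (31, 10) for the leading 1-bit.
double: tangent at (31, 10): λ = (3·31² + 31)/(2·10) ≡ 28/20. 20⁻¹ ≡ 13 (mod 37), so λ ≡ 28·13 ≡ 31.
  x = λ² - 31 - 31 = 961 - 62 ≡ 11; y = λ·(31 - 11) - 10 ≡ 18. → (11, 18)
add P: (11, 18) + (31, 10). λ = (10 - 18)/(31 - 11) ≡ 29/20 mod 37. 20⁻¹ ≡ 13 (mod 37) since 20·13 = 260 ≡ 1, so λ ≡ 7.
  x = λ² - 11 - 31 = 49 - 42 ≡ 7; y = λ·(11 - 7) - 18 ≡ 10. → (7, 10)
double: tangent at (7, 10): λ = (3·7² + 31)/(2·10) ≡ 30/20. 20⁻¹ ≡ 13 (mod 37) since 20·13 = 260 ≡ 1, so λ ≡ 30·13 ≡ 20.
  x = λ² - 7 - 7 = 400 - 14 ≡ 16; y = λ·(7 - 16) - 10 ≡ 32. → (16, 32)

(16, 32)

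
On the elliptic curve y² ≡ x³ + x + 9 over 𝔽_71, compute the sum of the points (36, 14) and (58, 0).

(36, 14) + (58, 0). λ = (0 - 14)/(58 - 36) ≡ 57/22 mod 71. 22⁻¹ ≡ 42 (mod 71), so λ ≡ 51.
  x = λ² - 36 - 58 = 2601 - 94 ≡ 22; y = λ·(36 - 22) - 14 ≡ 61. → (22, 61)

(22, 61)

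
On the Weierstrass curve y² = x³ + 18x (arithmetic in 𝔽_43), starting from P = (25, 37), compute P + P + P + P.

(36, 41)

Repeated addition: build up to 4P.
2P: tangent at (25, 37): λ = (3·25² + 18)/(2·37) ≡ 1/31. 31⁻¹ ≡ 25 (mod 43), so λ ≡ 1·25 ≡ 25.
  x = λ² - 25 - 25 = 625 - 50 ≡ 16; y = λ·(25 - 16) - 37 ≡ 16. → (16, 16)
3P: (16, 16) + (25, 37). λ = (37 - 16)/(25 - 16) ≡ 21/9 mod 43. 9⁻¹ ≡ 24 (mod 43) since 9·24 = 216 ≡ 1, so λ ≡ 31.
  x = λ² - 16 - 25 = 961 - 41 ≡ 17; y = λ·(16 - 17) - 16 ≡ 39. → (17, 39)
4P: (17, 39) + (25, 37). λ = (37 - 39)/(25 - 17) ≡ 41/8 mod 43. 8⁻¹ ≡ 27 (mod 43) since 8·27 = 216 ≡ 1, so λ ≡ 32.
  x = λ² - 17 - 25 = 1024 - 42 ≡ 36; y = λ·(17 - 36) - 39 ≡ 41. → (36, 41)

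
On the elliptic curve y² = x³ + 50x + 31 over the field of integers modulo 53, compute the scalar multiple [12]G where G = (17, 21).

Repeated addition: build up to 12G.
2G: tangent at (17, 21): λ = (3·17² + 50)/(2·21) ≡ 16/42. 42⁻¹ ≡ 24 (mod 53), so λ ≡ 16·24 ≡ 13.
  x = λ² - 17 - 17 = 169 - 34 ≡ 29; y = λ·(17 - 29) - 21 ≡ 35. → (29, 35)
3G: (29, 35) + (17, 21). λ = (21 - 35)/(17 - 29) ≡ 39/41 mod 53. 41⁻¹ ≡ 22 (mod 53), so λ ≡ 10.
  x = λ² - 29 - 17 = 100 - 46 ≡ 1; y = λ·(29 - 1) - 35 ≡ 33. → (1, 33)
4G: (1, 33) + (17, 21). λ = (21 - 33)/(17 - 1) ≡ 41/16 mod 53. 16⁻¹ ≡ 10 (mod 53) since 16·10 = 160 ≡ 1, so λ ≡ 39.
  x = λ² - 1 - 17 = 1521 - 18 ≡ 19; y = λ·(1 - 19) - 33 ≡ 7. → (19, 7)
5G: (19, 7) + (17, 21). λ = (21 - 7)/(17 - 19) ≡ 14/51 mod 53. 51⁻¹ ≡ 26 (mod 53) since 51·26 = 1326 ≡ 1, so λ ≡ 46.
  x = λ² - 19 - 17 = 2116 - 36 ≡ 13; y = λ·(19 - 13) - 7 ≡ 4. → (13, 4)
6G: (13, 4) + (17, 21). λ = (21 - 4)/(17 - 13) ≡ 17/4 mod 53. 4⁻¹ ≡ 40 (mod 53) since 4·40 = 160 ≡ 1, so λ ≡ 44.
  x = λ² - 13 - 17 = 1936 - 30 ≡ 51; y = λ·(13 - 51) - 4 ≡ 20. → (51, 20)
7G: (51, 20) + (17, 21). λ = (21 - 20)/(17 - 51) ≡ 1/19 mod 53. 19⁻¹ ≡ 14 (mod 53), so λ ≡ 14.
  x = λ² - 51 - 17 = 196 - 68 ≡ 22; y = λ·(51 - 22) - 20 ≡ 15. → (22, 15)
8G: (22, 15) + (17, 21). λ = (21 - 15)/(17 - 22) ≡ 6/48 mod 53. 48⁻¹ ≡ 21 (mod 53), so λ ≡ 20.
  x = λ² - 22 - 17 = 400 - 39 ≡ 43; y = λ·(22 - 43) - 15 ≡ 42. → (43, 42)
9G: (43, 42) + (17, 21). λ = (21 - 42)/(17 - 43) ≡ 32/27 mod 53. 27⁻¹ ≡ 2 (mod 53), so λ ≡ 11.
  x = λ² - 43 - 17 = 121 - 60 ≡ 8; y = λ·(43 - 8) - 42 ≡ 25. → (8, 25)
10G: (8, 25) + (17, 21). λ = (21 - 25)/(17 - 8) ≡ 49/9 mod 53. 9⁻¹ ≡ 6 (mod 53), so λ ≡ 29.
  x = λ² - 8 - 17 = 841 - 25 ≡ 21; y = λ·(8 - 21) - 25 ≡ 22. → (21, 22)
11G: (21, 22) + (17, 21). λ = (21 - 22)/(17 - 21) ≡ 52/49 mod 53. 49⁻¹ ≡ 13 (mod 53), so λ ≡ 40.
  x = λ² - 21 - 17 = 1600 - 38 ≡ 25; y = λ·(21 - 25) - 22 ≡ 30. → (25, 30)
12G: (25, 30) + (17, 21). λ = (21 - 30)/(17 - 25) ≡ 44/45 mod 53. 45⁻¹ ≡ 33 (mod 53), so λ ≡ 21.
  x = λ² - 25 - 17 = 441 - 42 ≡ 28; y = λ·(25 - 28) - 30 ≡ 13. → (28, 13)

(28, 13)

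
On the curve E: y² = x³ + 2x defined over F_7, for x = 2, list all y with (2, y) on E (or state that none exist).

none

x³ + 2x + 0 = 12 ≡ 5 (mod 7).
5 is a non-residue mod 7; no y exists.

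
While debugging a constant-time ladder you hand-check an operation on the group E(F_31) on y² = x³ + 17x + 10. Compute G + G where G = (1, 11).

tangent at (1, 11): λ = (3·1² + 17)/(2·11) ≡ 20/22. 22⁻¹ ≡ 24 (mod 31), so λ ≡ 20·24 ≡ 15.
  x = λ² - 1 - 1 = 225 - 2 ≡ 6; y = λ·(1 - 6) - 11 ≡ 7. → (6, 7)

(6, 7)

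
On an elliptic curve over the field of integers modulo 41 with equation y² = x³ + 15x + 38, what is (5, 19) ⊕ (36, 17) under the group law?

(5, 19) + (36, 17). λ = (17 - 19)/(36 - 5) ≡ 39/31 mod 41. 31⁻¹ ≡ 4 (mod 41), so λ ≡ 33.
  x = λ² - 5 - 36 = 1089 - 41 ≡ 23; y = λ·(5 - 23) - 19 ≡ 2. → (23, 2)

(23, 2)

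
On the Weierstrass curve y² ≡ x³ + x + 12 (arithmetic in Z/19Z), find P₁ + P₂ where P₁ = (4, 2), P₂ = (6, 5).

(16, 18)

(4, 2) + (6, 5). λ = (5 - 2)/(6 - 4) ≡ 3/2 mod 19. 2⁻¹ ≡ 10 (mod 19), so λ ≡ 11.
  x = λ² - 4 - 6 = 121 - 10 ≡ 16; y = λ·(4 - 16) - 2 ≡ 18. → (16, 18)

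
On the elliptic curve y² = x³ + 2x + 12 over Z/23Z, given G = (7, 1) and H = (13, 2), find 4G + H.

First 4G:
Double-and-add on 4 = (100)₂. Start with G = (7, 1) for the leading 1-bit.
double: tangent at (7, 1): λ = (3·7² + 2)/(2·1) ≡ 11/2. 2⁻¹ ≡ 12 (mod 23) since 2·12 = 24 ≡ 1, so λ ≡ 11·12 ≡ 17.
  x = λ² - 7 - 7 = 289 - 14 ≡ 22; y = λ·(7 - 22) - 1 ≡ 20. → (22, 20)
double: tangent at (22, 20): λ = (3·22² + 2)/(2·20) ≡ 5/17. 17⁻¹ ≡ 19 (mod 23), so λ ≡ 5·19 ≡ 3.
  x = λ² - 22 - 22 = 9 - 44 ≡ 11; y = λ·(22 - 11) - 20 ≡ 13. → (11, 13)
4G = (11, 13).
Finally 4G + H:
(11, 13) + (13, 2). λ = (2 - 13)/(13 - 11) ≡ 12/2 mod 23. 2⁻¹ ≡ 12 (mod 23), so λ ≡ 6.
  x = λ² - 11 - 13 = 36 - 24 ≡ 12; y = λ·(11 - 12) - 13 ≡ 4. → (12, 4)

(12, 4)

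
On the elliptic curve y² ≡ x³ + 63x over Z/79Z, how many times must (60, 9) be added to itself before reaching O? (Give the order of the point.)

2P: tangent at (60, 9): λ = (3·60² + 63)/(2·9) ≡ 40/18. 18⁻¹ ≡ 22 (mod 79), so λ ≡ 40·22 ≡ 11.
  x = λ² - 60 - 60 = 121 - 120 ≡ 1; y = λ·(60 - 1) - 9 ≡ 8. → (1, 8)
3P: (1, 8) + (60, 9). λ = (9 - 8)/(60 - 1) ≡ 1/59 mod 79. 59⁻¹ ≡ 75 (mod 79), so λ ≡ 75.
  x = λ² - 1 - 60 = 5625 - 61 ≡ 34; y = λ·(1 - 34) - 8 ≡ 45. → (34, 45)
4P: (34, 45) + (60, 9). λ = (9 - 45)/(60 - 34) ≡ 43/26 mod 79. 26⁻¹ ≡ 76 (mod 79) since 26·76 = 1976 ≡ 1, so λ ≡ 29.
  x = λ² - 34 - 60 = 841 - 94 ≡ 36; y = λ·(34 - 36) - 45 ≡ 55. → (36, 55)
5P: (36, 55) + (60, 9). λ = (9 - 55)/(60 - 36) ≡ 33/24 mod 79. 24⁻¹ ≡ 56 (mod 79), so λ ≡ 31.
  x = λ² - 36 - 60 = 961 - 96 ≡ 75; y = λ·(36 - 75) - 55 ≡ 0. → (75, 0)
6P: (75, 0) + (60, 9). λ = (9 - 0)/(60 - 75) ≡ 9/64 mod 79. 64⁻¹ ≡ 21 (mod 79) since 64·21 = 1344 ≡ 1, so λ ≡ 31.
  x = λ² - 75 - 60 = 961 - 135 ≡ 36; y = λ·(75 - 36) - 0 ≡ 24. → (36, 24)
7P: (36, 24) + (60, 9). λ = (9 - 24)/(60 - 36) ≡ 64/24 mod 79. 24⁻¹ ≡ 56 (mod 79), so λ ≡ 29.
  x = λ² - 36 - 60 = 841 - 96 ≡ 34; y = λ·(36 - 34) - 24 ≡ 34. → (34, 34)
8P: (34, 34) + (60, 9). λ = (9 - 34)/(60 - 34) ≡ 54/26 mod 79. 26⁻¹ ≡ 76 (mod 79), so λ ≡ 75.
  x = λ² - 34 - 60 = 5625 - 94 ≡ 1; y = λ·(34 - 1) - 34 ≡ 71. → (1, 71)
9P: (1, 71) + (60, 9). λ = (9 - 71)/(60 - 1) ≡ 17/59 mod 79. 59⁻¹ ≡ 75 (mod 79) since 59·75 = 4425 ≡ 1, so λ ≡ 11.
  x = λ² - 1 - 60 = 121 - 61 ≡ 60; y = λ·(1 - 60) - 71 ≡ 70. → (60, 70)
10P: (60, 70) + (60, 9): same x and y₁ ≡ -y₂, so the sum is O.
10P = O, so the order is 10.

10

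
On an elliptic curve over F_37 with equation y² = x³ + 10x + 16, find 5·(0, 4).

(8, 33)

Write Q = (0, 4).
Double-and-add on 5 = (101)₂. Start with Q = (0, 4) for the leading 1-bit.
double: tangent at (0, 4): λ = (3·0² + 10)/(2·4) ≡ 10/8. 8⁻¹ ≡ 14 (mod 37) since 8·14 = 112 ≡ 1, so λ ≡ 10·14 ≡ 29.
  x = λ² - 0 - 0 = 841 - 0 ≡ 27; y = λ·(0 - 27) - 4 ≡ 27. → (27, 27)
double: tangent at (27, 27): λ = (3·27² + 10)/(2·27) ≡ 14/17. 17⁻¹ ≡ 24 (mod 37) since 17·24 = 408 ≡ 1, so λ ≡ 14·24 ≡ 3.
  x = λ² - 27 - 27 = 9 - 54 ≡ 29; y = λ·(27 - 29) - 27 ≡ 4. → (29, 4)
add Q: (29, 4) + (0, 4). λ = (4 - 4)/(0 - 29) ≡ 0/8 mod 37. 8⁻¹ ≡ 14 (mod 37) since 8·14 = 112 ≡ 1, so λ ≡ 0.
  x = λ² - 29 - 0 = 0 - 29 ≡ 8; y = λ·(29 - 8) - 4 ≡ 33. → (8, 33)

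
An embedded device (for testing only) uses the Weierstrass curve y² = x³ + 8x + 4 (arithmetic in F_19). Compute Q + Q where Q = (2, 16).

tangent at (2, 16): λ = (3·2² + 8)/(2·16) ≡ 1/13. 13⁻¹ ≡ 3 (mod 19), so λ ≡ 1·3 ≡ 3.
  x = λ² - 2 - 2 = 9 - 4 ≡ 5; y = λ·(2 - 5) - 16 ≡ 13. → (5, 13)

(5, 13)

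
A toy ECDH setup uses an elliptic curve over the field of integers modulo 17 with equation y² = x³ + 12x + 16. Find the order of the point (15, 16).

2P: tangent at (15, 16): λ = (3·15² + 12)/(2·16) ≡ 7/15. 15⁻¹ ≡ 8 (mod 17), so λ ≡ 7·8 ≡ 5.
  x = λ² - 15 - 15 = 25 - 30 ≡ 12; y = λ·(15 - 12) - 16 ≡ 16. → (12, 16)
3P: (12, 16) + (15, 16). λ = (16 - 16)/(15 - 12) ≡ 0/3 mod 17. 3⁻¹ ≡ 6 (mod 17) since 3·6 = 18 ≡ 1, so λ ≡ 0.
  x = λ² - 12 - 15 = 0 - 27 ≡ 7; y = λ·(12 - 7) - 16 ≡ 1. → (7, 1)
4P: (7, 1) + (15, 16). λ = (16 - 1)/(15 - 7) ≡ 15/8 mod 17. 8⁻¹ ≡ 15 (mod 17) since 8·15 = 120 ≡ 1, so λ ≡ 4.
  x = λ² - 7 - 15 = 16 - 22 ≡ 11; y = λ·(7 - 11) - 1 ≡ 0. → (11, 0)
5P: (11, 0) + (15, 16). λ = (16 - 0)/(15 - 11) ≡ 16/4 mod 17. 4⁻¹ ≡ 13 (mod 17) since 4·13 = 52 ≡ 1, so λ ≡ 4.
  x = λ² - 11 - 15 = 16 - 26 ≡ 7; y = λ·(11 - 7) - 0 ≡ 16. → (7, 16)
6P: (7, 16) + (15, 16). λ = (16 - 16)/(15 - 7) ≡ 0/8 mod 17. 8⁻¹ ≡ 15 (mod 17), so λ ≡ 0.
  x = λ² - 7 - 15 = 0 - 22 ≡ 12; y = λ·(7 - 12) - 16 ≡ 1. → (12, 1)
7P: (12, 1) + (15, 16). λ = (16 - 1)/(15 - 12) ≡ 15/3 mod 17. 3⁻¹ ≡ 6 (mod 17) since 3·6 = 18 ≡ 1, so λ ≡ 5.
  x = λ² - 12 - 15 = 25 - 27 ≡ 15; y = λ·(12 - 15) - 1 ≡ 1. → (15, 1)
8P: (15, 1) + (15, 16): same x and y₁ ≡ -y₂, so the sum is O.
8P = O, so the order is 8.

8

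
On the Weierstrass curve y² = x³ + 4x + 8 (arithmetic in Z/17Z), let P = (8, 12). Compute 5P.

Double-and-add on 5 = (101)₂. Start with P = (8, 12) for the leading 1-bit.
double: tangent at (8, 12): λ = (3·8² + 4)/(2·12) ≡ 9/7. 7⁻¹ ≡ 5 (mod 17), so λ ≡ 9·5 ≡ 11.
  x = λ² - 8 - 8 = 121 - 16 ≡ 3; y = λ·(8 - 3) - 12 ≡ 9. → (3, 9)
double: tangent at (3, 9): λ = (3·3² + 4)/(2·9) ≡ 14/1. 1⁻¹ ≡ 1 (mod 17), so λ ≡ 14·1 ≡ 14.
  x = λ² - 3 - 3 = 196 - 6 ≡ 3; y = λ·(3 - 3) - 9 ≡ 8. → (3, 8)
add P: (3, 8) + (8, 12). λ = (12 - 8)/(8 - 3) ≡ 4/5 mod 17. 5⁻¹ ≡ 7 (mod 17), so λ ≡ 11.
  x = λ² - 3 - 8 = 121 - 11 ≡ 8; y = λ·(3 - 8) - 8 ≡ 5. → (8, 5)

(8, 5)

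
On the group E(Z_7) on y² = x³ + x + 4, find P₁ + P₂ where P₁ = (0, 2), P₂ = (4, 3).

(0, 5)

(0, 2) + (4, 3). λ = (3 - 2)/(4 - 0) ≡ 1/4 mod 7. 4⁻¹ ≡ 2 (mod 7), so λ ≡ 2.
  x = λ² - 0 - 4 = 4 - 4 ≡ 0; y = λ·(0 - 0) - 2 ≡ 5. → (0, 5)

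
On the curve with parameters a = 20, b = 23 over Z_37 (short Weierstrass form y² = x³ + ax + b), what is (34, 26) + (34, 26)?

tangent at (34, 26): λ = (3·34² + 20)/(2·26) ≡ 10/15. 15⁻¹ ≡ 5 (mod 37) since 15·5 = 75 ≡ 1, so λ ≡ 10·5 ≡ 13.
  x = λ² - 34 - 34 = 169 - 68 ≡ 27; y = λ·(34 - 27) - 26 ≡ 28. → (27, 28)

(27, 28)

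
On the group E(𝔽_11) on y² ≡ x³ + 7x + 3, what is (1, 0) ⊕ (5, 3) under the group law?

(9, 5)

(1, 0) + (5, 3). λ = (3 - 0)/(5 - 1) ≡ 3/4 mod 11. 4⁻¹ ≡ 3 (mod 11) since 4·3 = 12 ≡ 1, so λ ≡ 9.
  x = λ² - 1 - 5 = 81 - 6 ≡ 9; y = λ·(1 - 9) - 0 ≡ 5. → (9, 5)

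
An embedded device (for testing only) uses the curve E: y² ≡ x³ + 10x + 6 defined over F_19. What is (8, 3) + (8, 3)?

(7, 18)

tangent at (8, 3): λ = (3·8² + 10)/(2·3) ≡ 12/6. 6⁻¹ ≡ 16 (mod 19) since 6·16 = 96 ≡ 1, so λ ≡ 12·16 ≡ 2.
  x = λ² - 8 - 8 = 4 - 16 ≡ 7; y = λ·(8 - 7) - 3 ≡ 18. → (7, 18)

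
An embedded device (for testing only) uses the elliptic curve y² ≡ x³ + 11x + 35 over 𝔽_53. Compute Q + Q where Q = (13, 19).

tangent at (13, 19): λ = (3·13² + 11)/(2·19) ≡ 41/38. 38⁻¹ ≡ 7 (mod 53) since 38·7 = 266 ≡ 1, so λ ≡ 41·7 ≡ 22.
  x = λ² - 13 - 13 = 484 - 26 ≡ 34; y = λ·(13 - 34) - 19 ≡ 49. → (34, 49)

(34, 49)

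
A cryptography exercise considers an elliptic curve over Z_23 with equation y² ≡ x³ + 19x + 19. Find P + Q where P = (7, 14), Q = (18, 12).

(7, 14) + (18, 12). λ = (12 - 14)/(18 - 7) ≡ 21/11 mod 23. 11⁻¹ ≡ 21 (mod 23), so λ ≡ 4.
  x = λ² - 7 - 18 = 16 - 25 ≡ 14; y = λ·(7 - 14) - 14 ≡ 4. → (14, 4)

(14, 4)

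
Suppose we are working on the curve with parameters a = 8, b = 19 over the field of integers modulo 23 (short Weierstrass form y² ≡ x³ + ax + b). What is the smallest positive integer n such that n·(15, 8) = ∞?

2P: tangent at (15, 8): λ = (3·15² + 8)/(2·8) ≡ 16/16. 16⁻¹ ≡ 13 (mod 23), so λ ≡ 16·13 ≡ 1.
  x = λ² - 15 - 15 = 1 - 30 ≡ 17; y = λ·(15 - 17) - 8 ≡ 13. → (17, 13)
3P: (17, 13) + (15, 8). λ = (8 - 13)/(15 - 17) ≡ 18/21 mod 23. 21⁻¹ ≡ 11 (mod 23), so λ ≡ 14.
  x = λ² - 17 - 15 = 196 - 32 ≡ 3; y = λ·(17 - 3) - 13 ≡ 22. → (3, 22)
4P: (3, 22) + (15, 8). λ = (8 - 22)/(15 - 3) ≡ 9/12 mod 23. 12⁻¹ ≡ 2 (mod 23), so λ ≡ 18.
  x = λ² - 3 - 15 = 324 - 18 ≡ 7; y = λ·(3 - 7) - 22 ≡ 21. → (7, 21)
5P: (7, 21) + (15, 8). λ = (8 - 21)/(15 - 7) ≡ 10/8 mod 23. 8⁻¹ ≡ 3 (mod 23), so λ ≡ 7.
  x = λ² - 7 - 15 = 49 - 22 ≡ 4; y = λ·(7 - 4) - 21 ≡ 0. → (4, 0)
6P: (4, 0) + (15, 8). λ = (8 - 0)/(15 - 4) ≡ 8/11 mod 23. 11⁻¹ ≡ 21 (mod 23), so λ ≡ 7.
  x = λ² - 4 - 15 = 49 - 19 ≡ 7; y = λ·(4 - 7) - 0 ≡ 2. → (7, 2)
7P: (7, 2) + (15, 8). λ = (8 - 2)/(15 - 7) ≡ 6/8 mod 23. 8⁻¹ ≡ 3 (mod 23) since 8·3 = 24 ≡ 1, so λ ≡ 18.
  x = λ² - 7 - 15 = 324 - 22 ≡ 3; y = λ·(7 - 3) - 2 ≡ 1. → (3, 1)
8P: (3, 1) + (15, 8). λ = (8 - 1)/(15 - 3) ≡ 7/12 mod 23. 12⁻¹ ≡ 2 (mod 23), so λ ≡ 14.
  x = λ² - 3 - 15 = 196 - 18 ≡ 17; y = λ·(3 - 17) - 1 ≡ 10. → (17, 10)
9P: (17, 10) + (15, 8). λ = (8 - 10)/(15 - 17) ≡ 21/21 mod 23. 21⁻¹ ≡ 11 (mod 23) since 21·11 = 231 ≡ 1, so λ ≡ 1.
  x = λ² - 17 - 15 = 1 - 32 ≡ 15; y = λ·(17 - 15) - 10 ≡ 15. → (15, 15)
10P: (15, 15) + (15, 8): same x and y₁ ≡ -y₂, so the sum is ∞.
10P = ∞, so the order is 10.

10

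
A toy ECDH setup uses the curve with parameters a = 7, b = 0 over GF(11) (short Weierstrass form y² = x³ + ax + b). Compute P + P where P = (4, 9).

tangent at (4, 9): λ = (3·4² + 7)/(2·9) ≡ 0/7. 7⁻¹ ≡ 8 (mod 11), so λ ≡ 0·8 ≡ 0.
  x = λ² - 4 - 4 = 0 - 8 ≡ 3; y = λ·(4 - 3) - 9 ≡ 2. → (3, 2)

(3, 2)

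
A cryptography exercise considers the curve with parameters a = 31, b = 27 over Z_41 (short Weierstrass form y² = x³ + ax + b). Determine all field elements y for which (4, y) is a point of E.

x³ + 31x + 27 = 215 ≡ 10 (mod 41).
Square roots of 10 mod 41: 16 and 25 (since 16² = 256 ≡ 10).

16, 25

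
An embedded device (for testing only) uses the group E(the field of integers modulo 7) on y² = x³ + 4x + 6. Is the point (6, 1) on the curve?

y² = 1² ≡ 1; x³ + 4x + 6 = 246 ≡ 1 (mod 7). 1 = 1.

yes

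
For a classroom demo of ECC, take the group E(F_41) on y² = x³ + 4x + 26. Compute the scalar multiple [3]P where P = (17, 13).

Repeated addition: build up to 3P.
2P: tangent at (17, 13): λ = (3·17² + 4)/(2·13) ≡ 10/26. 26⁻¹ ≡ 30 (mod 41), so λ ≡ 10·30 ≡ 13.
  x = λ² - 17 - 17 = 169 - 34 ≡ 12; y = λ·(17 - 12) - 13 ≡ 11. → (12, 11)
3P: (12, 11) + (17, 13). λ = (13 - 11)/(17 - 12) ≡ 2/5 mod 41. 5⁻¹ ≡ 33 (mod 41), so λ ≡ 25.
  x = λ² - 12 - 17 = 625 - 29 ≡ 22; y = λ·(12 - 22) - 11 ≡ 26. → (22, 26)

(22, 26)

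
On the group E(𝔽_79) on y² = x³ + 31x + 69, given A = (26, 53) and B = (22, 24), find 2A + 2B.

First 2A:
Repeated addition: build up to 2A.
2A: tangent at (26, 53): λ = (3·26² + 31)/(2·53) ≡ 5/27. 27⁻¹ ≡ 41 (mod 79) since 27·41 = 1107 ≡ 1, so λ ≡ 5·41 ≡ 47.
  x = λ² - 26 - 26 = 2209 - 52 ≡ 24; y = λ·(26 - 24) - 53 ≡ 41. → (24, 41)
2A = (24, 41).
Next 2B:
Repeated addition: build up to 2B.
2B: tangent at (22, 24): λ = (3·22² + 31)/(2·24) ≡ 61/48. 48⁻¹ ≡ 28 (mod 79), so λ ≡ 61·28 ≡ 49.
  x = λ² - 22 - 22 = 2401 - 44 ≡ 66; y = λ·(22 - 66) - 24 ≡ 32. → (66, 32)
2B = (66, 32).
Finally 2A + 2B:
(24, 41) + (66, 32). λ = (32 - 41)/(66 - 24) ≡ 70/42 mod 79. 42⁻¹ ≡ 32 (mod 79), so λ ≡ 28.
  x = λ² - 24 - 66 = 784 - 90 ≡ 62; y = λ·(24 - 62) - 41 ≡ 1. → (62, 1)

(62, 1)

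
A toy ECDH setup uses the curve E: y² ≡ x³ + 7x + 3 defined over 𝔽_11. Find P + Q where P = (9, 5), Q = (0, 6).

(9, 5) + (0, 6). λ = (6 - 5)/(0 - 9) ≡ 1/2 mod 11. 2⁻¹ ≡ 6 (mod 11), so λ ≡ 6.
  x = λ² - 9 - 0 = 36 - 9 ≡ 5; y = λ·(9 - 5) - 5 ≡ 8. → (5, 8)

(5, 8)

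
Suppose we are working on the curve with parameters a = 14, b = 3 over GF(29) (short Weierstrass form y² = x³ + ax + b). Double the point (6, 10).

tangent at (6, 10): λ = (3·6² + 14)/(2·10) ≡ 6/20. 20⁻¹ ≡ 16 (mod 29) since 20·16 = 320 ≡ 1, so λ ≡ 6·16 ≡ 9.
  x = λ² - 6 - 6 = 81 - 12 ≡ 11; y = λ·(6 - 11) - 10 ≡ 3. → (11, 3)

(11, 3)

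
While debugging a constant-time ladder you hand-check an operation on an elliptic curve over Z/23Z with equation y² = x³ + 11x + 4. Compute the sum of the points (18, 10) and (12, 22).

(20, 17)

(18, 10) + (12, 22). λ = (22 - 10)/(12 - 18) ≡ 12/17 mod 23. 17⁻¹ ≡ 19 (mod 23), so λ ≡ 21.
  x = λ² - 18 - 12 = 441 - 30 ≡ 20; y = λ·(18 - 20) - 10 ≡ 17. → (20, 17)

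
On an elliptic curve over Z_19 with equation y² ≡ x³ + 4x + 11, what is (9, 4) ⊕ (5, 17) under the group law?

(12, 1)

(9, 4) + (5, 17). λ = (17 - 4)/(5 - 9) ≡ 13/15 mod 19. 15⁻¹ ≡ 14 (mod 19) since 15·14 = 210 ≡ 1, so λ ≡ 11.
  x = λ² - 9 - 5 = 121 - 14 ≡ 12; y = λ·(9 - 12) - 4 ≡ 1. → (12, 1)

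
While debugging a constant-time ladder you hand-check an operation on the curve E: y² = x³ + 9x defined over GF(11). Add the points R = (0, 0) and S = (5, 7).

(0, 0) + (5, 7). λ = (7 - 0)/(5 - 0) ≡ 7/5 mod 11. 5⁻¹ ≡ 9 (mod 11), so λ ≡ 8.
  x = λ² - 0 - 5 = 64 - 5 ≡ 4; y = λ·(0 - 4) - 0 ≡ 1. → (4, 1)

(4, 1)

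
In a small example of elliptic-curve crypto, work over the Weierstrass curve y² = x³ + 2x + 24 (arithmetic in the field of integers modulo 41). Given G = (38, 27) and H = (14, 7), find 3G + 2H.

First 3G:
Repeated addition: build up to 3G.
2G: tangent at (38, 27): λ = (3·38² + 2)/(2·27) ≡ 29/13. 13⁻¹ ≡ 19 (mod 41), so λ ≡ 29·19 ≡ 18.
  x = λ² - 38 - 38 = 324 - 76 ≡ 2; y = λ·(38 - 2) - 27 ≡ 6. → (2, 6)
3G: (2, 6) + (38, 27). λ = (27 - 6)/(38 - 2) ≡ 21/36 mod 41. 36⁻¹ ≡ 8 (mod 41) since 36·8 = 288 ≡ 1, so λ ≡ 4.
  x = λ² - 2 - 38 = 16 - 40 ≡ 17; y = λ·(2 - 17) - 6 ≡ 16. → (17, 16)
3G = (17, 16).
Next 2H:
Repeated addition: build up to 2H.
2H: tangent at (14, 7): λ = (3·14² + 2)/(2·7) ≡ 16/14. 14⁻¹ ≡ 3 (mod 41), so λ ≡ 16·3 ≡ 7.
  x = λ² - 14 - 14 = 49 - 28 ≡ 21; y = λ·(14 - 21) - 7 ≡ 26. → (21, 26)
2H = (21, 26).
Finally 3G + 2H:
(17, 16) + (21, 26). λ = (26 - 16)/(21 - 17) ≡ 10/4 mod 41. 4⁻¹ ≡ 31 (mod 41), so λ ≡ 23.
  x = λ² - 17 - 21 = 529 - 38 ≡ 40; y = λ·(17 - 40) - 16 ≡ 29. → (40, 29)

(40, 29)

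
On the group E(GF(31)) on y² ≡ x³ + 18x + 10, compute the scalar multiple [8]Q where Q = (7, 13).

Repeated addition: build up to 8Q.
2Q: tangent at (7, 13): λ = (3·7² + 18)/(2·13) ≡ 10/26. 26⁻¹ ≡ 6 (mod 31), so λ ≡ 10·6 ≡ 29.
  x = λ² - 7 - 7 = 841 - 14 ≡ 21; y = λ·(7 - 21) - 13 ≡ 15. → (21, 15)
3Q: (21, 15) + (7, 13). λ = (13 - 15)/(7 - 21) ≡ 29/17 mod 31. 17⁻¹ ≡ 11 (mod 31), so λ ≡ 9.
  x = λ² - 21 - 7 = 81 - 28 ≡ 22; y = λ·(21 - 22) - 15 ≡ 7. → (22, 7)
4Q: (22, 7) + (7, 13). λ = (13 - 7)/(7 - 22) ≡ 6/16 mod 31. 16⁻¹ ≡ 2 (mod 31), so λ ≡ 12.
  x = λ² - 22 - 7 = 144 - 29 ≡ 22; y = λ·(22 - 22) - 7 ≡ 24. → (22, 24)
5Q: (22, 24) + (7, 13). λ = (13 - 24)/(7 - 22) ≡ 20/16 mod 31. 16⁻¹ ≡ 2 (mod 31) since 16·2 = 32 ≡ 1, so λ ≡ 9.
  x = λ² - 22 - 7 = 81 - 29 ≡ 21; y = λ·(22 - 21) - 24 ≡ 16. → (21, 16)
6Q: (21, 16) + (7, 13). λ = (13 - 16)/(7 - 21) ≡ 28/17 mod 31. 17⁻¹ ≡ 11 (mod 31) since 17·11 = 187 ≡ 1, so λ ≡ 29.
  x = λ² - 21 - 7 = 841 - 28 ≡ 7; y = λ·(21 - 7) - 16 ≡ 18. → (7, 18)
7Q: (7, 18) + (7, 13): same x and y₁ ≡ -y₂, so the sum is O.
8Q: O + (7, 13) = (7, 13) (identity).

(7, 13)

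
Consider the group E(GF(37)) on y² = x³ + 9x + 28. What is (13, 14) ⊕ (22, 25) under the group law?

(13, 14) + (22, 25). λ = (25 - 14)/(22 - 13) ≡ 11/9 mod 37. 9⁻¹ ≡ 33 (mod 37), so λ ≡ 30.
  x = λ² - 13 - 22 = 900 - 35 ≡ 14; y = λ·(13 - 14) - 14 ≡ 30. → (14, 30)

(14, 30)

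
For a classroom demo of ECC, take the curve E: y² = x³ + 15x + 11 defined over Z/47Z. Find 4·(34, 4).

(8, 28)

Write Q = (34, 4).
Repeated addition: build up to 4Q.
2Q: tangent at (34, 4): λ = (3·34² + 15)/(2·4) ≡ 5/8. 8⁻¹ ≡ 6 (mod 47), so λ ≡ 5·6 ≡ 30.
  x = λ² - 34 - 34 = 900 - 68 ≡ 33; y = λ·(34 - 33) - 4 ≡ 26. → (33, 26)
3Q: (33, 26) + (34, 4). λ = (4 - 26)/(34 - 33) ≡ 25/1 mod 47. 1⁻¹ ≡ 1 (mod 47), so λ ≡ 25.
  x = λ² - 33 - 34 = 625 - 67 ≡ 41; y = λ·(33 - 41) - 26 ≡ 9. → (41, 9)
4Q: (41, 9) + (34, 4). λ = (4 - 9)/(34 - 41) ≡ 42/40 mod 47. 40⁻¹ ≡ 20 (mod 47) since 40·20 = 800 ≡ 1, so λ ≡ 41.
  x = λ² - 41 - 34 = 1681 - 75 ≡ 8; y = λ·(41 - 8) - 9 ≡ 28. → (8, 28)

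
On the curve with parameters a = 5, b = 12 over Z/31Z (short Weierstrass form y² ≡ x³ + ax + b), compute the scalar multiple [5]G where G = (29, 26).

Repeated addition: build up to 5G.
2G: tangent at (29, 26): λ = (3·29² + 5)/(2·26) ≡ 17/21. 21⁻¹ ≡ 3 (mod 31), so λ ≡ 17·3 ≡ 20.
  x = λ² - 29 - 29 = 400 - 58 ≡ 1; y = λ·(29 - 1) - 26 ≡ 7. → (1, 7)
3G: (1, 7) + (29, 26). λ = (26 - 7)/(29 - 1) ≡ 19/28 mod 31. 28⁻¹ ≡ 10 (mod 31) since 28·10 = 280 ≡ 1, so λ ≡ 4.
  x = λ² - 1 - 29 = 16 - 30 ≡ 17; y = λ·(1 - 17) - 7 ≡ 22. → (17, 22)
4G: (17, 22) + (29, 26). λ = (26 - 22)/(29 - 17) ≡ 4/12 mod 31. 12⁻¹ ≡ 13 (mod 31), so λ ≡ 21.
  x = λ² - 17 - 29 = 441 - 46 ≡ 23; y = λ·(17 - 23) - 22 ≡ 7. → (23, 7)
5G: (23, 7) + (29, 26). λ = (26 - 7)/(29 - 23) ≡ 19/6 mod 31. 6⁻¹ ≡ 26 (mod 31), so λ ≡ 29.
  x = λ² - 23 - 29 = 841 - 52 ≡ 14; y = λ·(23 - 14) - 7 ≡ 6. → (14, 6)

(14, 6)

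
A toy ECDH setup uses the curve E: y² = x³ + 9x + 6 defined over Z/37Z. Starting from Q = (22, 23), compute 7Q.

Repeated addition: build up to 7Q.
2Q: tangent at (22, 23): λ = (3·22² + 9)/(2·23) ≡ 18/9. 9⁻¹ ≡ 33 (mod 37) since 9·33 = 297 ≡ 1, so λ ≡ 18·33 ≡ 2.
  x = λ² - 22 - 22 = 4 - 44 ≡ 34; y = λ·(22 - 34) - 23 ≡ 27. → (34, 27)
3Q: (34, 27) + (22, 23). λ = (23 - 27)/(22 - 34) ≡ 33/25 mod 37. 25⁻¹ ≡ 3 (mod 37), so λ ≡ 25.
  x = λ² - 34 - 22 = 625 - 56 ≡ 14; y = λ·(34 - 14) - 27 ≡ 29. → (14, 29)
4Q: (14, 29) + (22, 23). λ = (23 - 29)/(22 - 14) ≡ 31/8 mod 37. 8⁻¹ ≡ 14 (mod 37), so λ ≡ 27.
  x = λ² - 14 - 22 = 729 - 36 ≡ 27; y = λ·(14 - 27) - 29 ≡ 27. → (27, 27)
5Q: (27, 27) + (22, 23). λ = (23 - 27)/(22 - 27) ≡ 33/32 mod 37. 32⁻¹ ≡ 22 (mod 37) since 32·22 = 704 ≡ 1, so λ ≡ 23.
  x = λ² - 27 - 22 = 529 - 49 ≡ 36; y = λ·(27 - 36) - 27 ≡ 25. → (36, 25)
6Q: (36, 25) + (22, 23). λ = (23 - 25)/(22 - 36) ≡ 35/23 mod 37. 23⁻¹ ≡ 29 (mod 37), so λ ≡ 16.
  x = λ² - 36 - 22 = 256 - 58 ≡ 13; y = λ·(36 - 13) - 25 ≡ 10. → (13, 10)
7Q: (13, 10) + (22, 23). λ = (23 - 10)/(22 - 13) ≡ 13/9 mod 37. 9⁻¹ ≡ 33 (mod 37) since 9·33 = 297 ≡ 1, so λ ≡ 22.
  x = λ² - 13 - 22 = 484 - 35 ≡ 5; y = λ·(13 - 5) - 10 ≡ 18. → (5, 18)

(5, 18)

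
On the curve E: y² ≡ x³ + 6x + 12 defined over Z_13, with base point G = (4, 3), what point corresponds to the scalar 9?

Repeated addition: build up to 9G.
2G: tangent at (4, 3): λ = (3·4² + 6)/(2·3) ≡ 2/6. 6⁻¹ ≡ 11 (mod 13), so λ ≡ 2·11 ≡ 9.
  x = λ² - 4 - 4 = 81 - 8 ≡ 8; y = λ·(4 - 8) - 3 ≡ 0. → (8, 0)
3G: (8, 0) + (4, 3). λ = (3 - 0)/(4 - 8) ≡ 3/9 mod 13. 9⁻¹ ≡ 3 (mod 13), so λ ≡ 9.
  x = λ² - 8 - 4 = 81 - 12 ≡ 4; y = λ·(8 - 4) - 0 ≡ 10. → (4, 10)
4G: (4, 10) + (4, 3): same x and y₁ ≡ -y₂, so the sum is O.
5G: O + (4, 3) = (4, 3) (identity).
6G: tangent at (4, 3): λ = (3·4² + 6)/(2·3) ≡ 2/6. 6⁻¹ ≡ 11 (mod 13) since 6·11 = 66 ≡ 1, so λ ≡ 2·11 ≡ 9.
  x = λ² - 4 - 4 = 81 - 8 ≡ 8; y = λ·(4 - 8) - 3 ≡ 0. → (8, 0)
7G: (8, 0) + (4, 3). λ = (3 - 0)/(4 - 8) ≡ 3/9 mod 13. 9⁻¹ ≡ 3 (mod 13) since 9·3 = 27 ≡ 1, so λ ≡ 9.
  x = λ² - 8 - 4 = 81 - 12 ≡ 4; y = λ·(8 - 4) - 0 ≡ 10. → (4, 10)
8G: (4, 10) + (4, 3): same x and y₁ ≡ -y₂, so the sum is O.
9G: O + (4, 3) = (4, 3) (identity).

(4, 3)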